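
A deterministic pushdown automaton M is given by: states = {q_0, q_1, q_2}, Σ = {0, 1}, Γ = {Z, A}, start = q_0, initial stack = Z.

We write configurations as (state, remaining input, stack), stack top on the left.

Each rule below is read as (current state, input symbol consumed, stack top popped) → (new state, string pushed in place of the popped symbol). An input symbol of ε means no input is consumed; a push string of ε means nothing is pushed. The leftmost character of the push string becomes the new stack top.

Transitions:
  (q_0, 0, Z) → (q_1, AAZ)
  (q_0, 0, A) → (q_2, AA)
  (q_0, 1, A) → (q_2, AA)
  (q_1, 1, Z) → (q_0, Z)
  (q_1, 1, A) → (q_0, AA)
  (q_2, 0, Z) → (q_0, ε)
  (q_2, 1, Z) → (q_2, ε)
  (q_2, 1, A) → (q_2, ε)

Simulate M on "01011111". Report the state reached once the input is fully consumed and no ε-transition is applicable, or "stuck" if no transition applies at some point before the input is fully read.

(q_0, 01011111, Z)
  read 0, top Z: go to q_1, push AAZ → (q_1, 1011111, AAZ)
  read 1, top A: go to q_0, push AA → (q_0, 011111, AAAZ)
  read 0, top A: go to q_2, push AA → (q_2, 11111, AAAAZ)
  read 1, top A: go to q_2, push ε → (q_2, 1111, AAAZ)
  read 1, top A: go to q_2, push ε → (q_2, 111, AAZ)
  read 1, top A: go to q_2, push ε → (q_2, 11, AZ)
  read 1, top A: go to q_2, push ε → (q_2, 1, Z)
  read 1, top Z: go to q_2, push ε → (q_2, ε, ε)
All input consumed; M is in state q_2.

q_2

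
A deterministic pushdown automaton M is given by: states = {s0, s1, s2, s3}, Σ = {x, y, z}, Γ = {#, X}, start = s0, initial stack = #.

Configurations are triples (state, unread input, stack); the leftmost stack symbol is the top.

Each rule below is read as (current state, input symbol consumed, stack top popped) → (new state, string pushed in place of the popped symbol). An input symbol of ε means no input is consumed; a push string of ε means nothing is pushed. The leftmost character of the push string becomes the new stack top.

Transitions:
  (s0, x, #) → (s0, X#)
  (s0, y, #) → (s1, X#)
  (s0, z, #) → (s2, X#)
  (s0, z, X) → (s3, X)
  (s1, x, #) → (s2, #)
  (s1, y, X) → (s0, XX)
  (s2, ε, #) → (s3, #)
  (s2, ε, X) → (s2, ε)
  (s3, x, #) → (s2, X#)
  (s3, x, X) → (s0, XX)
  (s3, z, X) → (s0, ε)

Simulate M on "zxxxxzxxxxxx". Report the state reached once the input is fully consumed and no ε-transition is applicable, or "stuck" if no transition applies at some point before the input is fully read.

(s0, zxxxxzxxxxxx, #)
  read z, top #: go to s2, push X# → (s2, xxxxzxxxxxx, X#)
  ε-move, top X: go to s2, push ε → (s2, xxxxzxxxxxx, #)
  ε-move, top #: go to s3, push # → (s3, xxxxzxxxxxx, #)
  read x, top #: go to s2, push X# → (s2, xxxzxxxxxx, X#)
  ε-move, top X: go to s2, push ε → (s2, xxxzxxxxxx, #)
  ε-move, top #: go to s3, push # → (s3, xxxzxxxxxx, #)
  read x, top #: go to s2, push X# → (s2, xxzxxxxxx, X#)
  ε-move, top X: go to s2, push ε → (s2, xxzxxxxxx, #)
  ε-move, top #: go to s3, push # → (s3, xxzxxxxxx, #)
  read x, top #: go to s2, push X# → (s2, xzxxxxxx, X#)
  ε-move, top X: go to s2, push ε → (s2, xzxxxxxx, #)
  ε-move, top #: go to s3, push # → (s3, xzxxxxxx, #)
  read x, top #: go to s2, push X# → (s2, zxxxxxx, X#)
  ε-move, top X: go to s2, push ε → (s2, zxxxxxx, #)
  ε-move, top #: go to s3, push # → (s3, zxxxxxx, #)
No transition for (s3, z, top #); M blocks with input zxxxxxx remaining.

stuck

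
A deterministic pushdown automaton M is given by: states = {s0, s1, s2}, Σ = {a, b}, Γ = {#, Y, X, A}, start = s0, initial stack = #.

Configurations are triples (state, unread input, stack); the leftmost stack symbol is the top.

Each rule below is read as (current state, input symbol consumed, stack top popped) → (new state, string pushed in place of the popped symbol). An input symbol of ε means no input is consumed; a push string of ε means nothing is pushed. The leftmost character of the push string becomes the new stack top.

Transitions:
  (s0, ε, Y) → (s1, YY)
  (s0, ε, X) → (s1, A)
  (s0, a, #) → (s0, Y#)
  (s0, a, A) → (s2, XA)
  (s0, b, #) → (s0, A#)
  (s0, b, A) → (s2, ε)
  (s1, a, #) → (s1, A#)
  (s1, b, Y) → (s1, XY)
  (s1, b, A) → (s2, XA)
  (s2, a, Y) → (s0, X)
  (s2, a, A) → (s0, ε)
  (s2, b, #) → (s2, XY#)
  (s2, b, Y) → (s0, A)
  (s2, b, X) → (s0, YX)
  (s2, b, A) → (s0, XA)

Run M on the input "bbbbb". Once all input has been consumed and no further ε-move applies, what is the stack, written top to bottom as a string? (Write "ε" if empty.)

XYYXY#

(s0, bbbbb, #)
  read b, top #: go to s0, push A# → (s0, bbbb, A#)
  read b, top A: go to s2, push ε → (s2, bbb, #)
  read b, top #: go to s2, push XY# → (s2, bb, XY#)
  read b, top X: go to s0, push YX → (s0, b, YXY#)
  ε-move, top Y: go to s1, push YY → (s1, b, YYXY#)
  read b, top Y: go to s1, push XY → (s1, ε, XYYXY#)
All input consumed in state s1 with stack XYYXY#.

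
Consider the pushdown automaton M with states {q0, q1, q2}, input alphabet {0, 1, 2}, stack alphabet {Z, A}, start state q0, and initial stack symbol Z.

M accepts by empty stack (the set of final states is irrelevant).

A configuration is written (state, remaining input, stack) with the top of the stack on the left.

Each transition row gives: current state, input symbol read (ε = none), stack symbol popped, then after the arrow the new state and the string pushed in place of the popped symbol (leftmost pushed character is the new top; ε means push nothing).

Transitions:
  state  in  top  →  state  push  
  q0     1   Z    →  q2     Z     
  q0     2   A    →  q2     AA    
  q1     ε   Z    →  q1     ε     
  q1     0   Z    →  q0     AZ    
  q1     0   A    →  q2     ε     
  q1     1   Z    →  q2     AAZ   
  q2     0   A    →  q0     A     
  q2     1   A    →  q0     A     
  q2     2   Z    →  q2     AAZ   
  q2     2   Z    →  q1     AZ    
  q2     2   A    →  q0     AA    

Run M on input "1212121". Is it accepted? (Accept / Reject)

Reject

No computation consumes all input and empties the stack.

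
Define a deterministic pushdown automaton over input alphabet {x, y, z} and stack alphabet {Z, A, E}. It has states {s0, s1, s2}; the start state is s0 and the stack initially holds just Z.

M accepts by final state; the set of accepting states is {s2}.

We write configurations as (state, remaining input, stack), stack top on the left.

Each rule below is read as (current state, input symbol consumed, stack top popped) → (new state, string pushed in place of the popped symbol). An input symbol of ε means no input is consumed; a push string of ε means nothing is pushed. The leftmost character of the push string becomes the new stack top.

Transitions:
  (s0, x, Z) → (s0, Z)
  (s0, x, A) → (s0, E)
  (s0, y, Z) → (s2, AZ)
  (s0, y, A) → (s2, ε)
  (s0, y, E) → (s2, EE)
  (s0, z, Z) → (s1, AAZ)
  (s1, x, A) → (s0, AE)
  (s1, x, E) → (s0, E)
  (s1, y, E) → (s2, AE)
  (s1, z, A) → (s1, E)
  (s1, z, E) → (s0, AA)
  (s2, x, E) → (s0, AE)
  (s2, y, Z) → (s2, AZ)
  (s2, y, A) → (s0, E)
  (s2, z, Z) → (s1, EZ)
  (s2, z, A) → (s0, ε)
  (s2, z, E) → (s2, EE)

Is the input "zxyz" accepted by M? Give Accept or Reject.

(s0, zxyz, Z)
  read z, top Z: go to s1, push AAZ → (s1, xyz, AAZ)
  read x, top A: go to s0, push AE → (s0, yz, AEAZ)
  read y, top A: go to s2, push ε → (s2, z, EAZ)
  read z, top E: go to s2, push EE → (s2, ε, EEAZ)
All input consumed; state s2 ∈ F.

Accept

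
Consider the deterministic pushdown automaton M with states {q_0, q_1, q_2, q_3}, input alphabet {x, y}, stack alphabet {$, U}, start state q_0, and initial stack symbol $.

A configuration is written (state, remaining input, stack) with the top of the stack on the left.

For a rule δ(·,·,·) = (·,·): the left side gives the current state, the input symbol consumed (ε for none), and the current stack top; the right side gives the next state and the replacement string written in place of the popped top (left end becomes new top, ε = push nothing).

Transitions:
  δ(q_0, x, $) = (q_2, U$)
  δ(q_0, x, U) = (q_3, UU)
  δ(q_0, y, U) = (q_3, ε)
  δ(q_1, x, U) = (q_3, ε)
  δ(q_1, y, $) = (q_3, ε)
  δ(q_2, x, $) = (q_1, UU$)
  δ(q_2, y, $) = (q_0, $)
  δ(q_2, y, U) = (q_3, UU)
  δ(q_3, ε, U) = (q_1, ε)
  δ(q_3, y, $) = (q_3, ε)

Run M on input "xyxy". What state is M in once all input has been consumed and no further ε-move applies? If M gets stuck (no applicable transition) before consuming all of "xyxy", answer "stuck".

(q_0, xyxy, $) ⊢ (q_2, yxy, U$) ⊢ (q_3, xy, UU$) ⊢ (q_1, xy, U$) ⊢ (q_3, y, $) ⊢ (q_3, ε, ε)
All input consumed; M is in state q_3.

q_3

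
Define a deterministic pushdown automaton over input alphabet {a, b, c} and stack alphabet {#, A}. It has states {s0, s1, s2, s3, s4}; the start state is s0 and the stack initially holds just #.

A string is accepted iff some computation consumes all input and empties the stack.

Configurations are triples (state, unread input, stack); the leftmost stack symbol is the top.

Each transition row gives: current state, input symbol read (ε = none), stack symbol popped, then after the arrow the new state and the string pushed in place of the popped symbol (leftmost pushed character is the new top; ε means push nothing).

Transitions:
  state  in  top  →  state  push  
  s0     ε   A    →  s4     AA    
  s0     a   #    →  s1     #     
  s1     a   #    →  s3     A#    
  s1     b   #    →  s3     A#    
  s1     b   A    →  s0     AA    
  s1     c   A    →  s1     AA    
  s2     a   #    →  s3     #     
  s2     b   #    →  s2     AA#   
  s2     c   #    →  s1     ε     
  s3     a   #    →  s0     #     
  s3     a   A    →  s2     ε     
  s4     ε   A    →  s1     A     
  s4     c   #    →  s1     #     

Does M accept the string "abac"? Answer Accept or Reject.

Accept

(s0, abac, #)
  read a, top #: go to s1, push # → (s1, bac, #)
  read b, top #: go to s3, push A# → (s3, ac, A#)
  read a, top A: go to s2, push ε → (s2, c, #)
  read c, top #: go to s1, push ε → (s1, ε, ε)
All input consumed and the stack is empty.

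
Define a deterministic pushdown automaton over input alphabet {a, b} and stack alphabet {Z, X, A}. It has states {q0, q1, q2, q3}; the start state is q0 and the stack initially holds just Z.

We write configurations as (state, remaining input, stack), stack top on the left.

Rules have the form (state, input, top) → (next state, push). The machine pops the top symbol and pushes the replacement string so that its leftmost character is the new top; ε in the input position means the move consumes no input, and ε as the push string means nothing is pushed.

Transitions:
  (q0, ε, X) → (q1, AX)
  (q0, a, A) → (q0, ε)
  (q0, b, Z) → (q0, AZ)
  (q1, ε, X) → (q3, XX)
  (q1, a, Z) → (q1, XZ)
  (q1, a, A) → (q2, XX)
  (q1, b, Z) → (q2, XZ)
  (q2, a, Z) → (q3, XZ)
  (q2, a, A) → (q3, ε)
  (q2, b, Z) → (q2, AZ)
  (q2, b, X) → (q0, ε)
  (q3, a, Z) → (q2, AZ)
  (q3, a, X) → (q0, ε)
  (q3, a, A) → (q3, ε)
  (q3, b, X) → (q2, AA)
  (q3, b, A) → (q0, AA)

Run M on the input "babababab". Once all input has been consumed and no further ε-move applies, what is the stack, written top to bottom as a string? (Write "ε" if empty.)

(q0, babababab, Z) ⊢ (q0, abababab, AZ) ⊢ (q0, bababab, Z) ⊢ (q0, ababab, AZ) ⊢ (q0, babab, Z) ⊢ (q0, abab, AZ) ⊢ (q0, bab, Z) ⊢ (q0, ab, AZ) ⊢ (q0, b, Z) ⊢ (q0, ε, AZ)
All input consumed in state q0 with stack AZ.

AZ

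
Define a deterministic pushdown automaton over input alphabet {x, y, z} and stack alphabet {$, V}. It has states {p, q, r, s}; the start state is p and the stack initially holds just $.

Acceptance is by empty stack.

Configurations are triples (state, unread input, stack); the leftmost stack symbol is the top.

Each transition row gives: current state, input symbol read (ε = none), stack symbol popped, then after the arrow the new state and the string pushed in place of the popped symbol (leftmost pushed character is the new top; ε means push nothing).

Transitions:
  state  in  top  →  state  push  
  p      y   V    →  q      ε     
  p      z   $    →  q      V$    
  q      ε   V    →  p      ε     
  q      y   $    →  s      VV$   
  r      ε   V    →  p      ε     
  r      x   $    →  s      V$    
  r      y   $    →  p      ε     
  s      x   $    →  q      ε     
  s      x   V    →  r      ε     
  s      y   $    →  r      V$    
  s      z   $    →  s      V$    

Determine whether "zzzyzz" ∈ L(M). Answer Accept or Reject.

(p, zzzyzz, $)
  read z, top $: go to q, push V$ → (q, zzyzz, V$)
  ε-move, top V: go to p, push ε → (p, zzyzz, $)
  read z, top $: go to q, push V$ → (q, zyzz, V$)
  ε-move, top V: go to p, push ε → (p, zyzz, $)
  read z, top $: go to q, push V$ → (q, yzz, V$)
  ε-move, top V: go to p, push ε → (p, yzz, $)
No transition applies at (p, yzz, $); input not fully consumed.

Reject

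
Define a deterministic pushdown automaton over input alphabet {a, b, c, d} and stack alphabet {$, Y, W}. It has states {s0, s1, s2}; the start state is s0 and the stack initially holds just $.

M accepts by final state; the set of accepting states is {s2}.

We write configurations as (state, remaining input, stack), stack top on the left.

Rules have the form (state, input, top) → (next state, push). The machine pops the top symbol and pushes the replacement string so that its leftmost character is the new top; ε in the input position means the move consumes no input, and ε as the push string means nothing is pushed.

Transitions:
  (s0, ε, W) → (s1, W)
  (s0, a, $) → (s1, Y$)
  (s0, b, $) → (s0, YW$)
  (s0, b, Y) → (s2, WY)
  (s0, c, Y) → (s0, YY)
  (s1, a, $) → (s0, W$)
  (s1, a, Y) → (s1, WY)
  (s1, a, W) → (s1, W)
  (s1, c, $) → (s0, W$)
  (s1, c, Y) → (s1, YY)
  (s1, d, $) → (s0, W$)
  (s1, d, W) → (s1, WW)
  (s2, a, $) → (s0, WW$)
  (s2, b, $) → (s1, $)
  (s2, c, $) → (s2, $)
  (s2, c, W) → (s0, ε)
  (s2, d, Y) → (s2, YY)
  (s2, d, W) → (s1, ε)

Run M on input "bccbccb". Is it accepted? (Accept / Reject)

Accept

(s0, bccbccb, $)
  read b, top $: go to s0, push YW$ → (s0, ccbccb, YW$)
  read c, top Y: go to s0, push YY → (s0, cbccb, YYW$)
  read c, top Y: go to s0, push YY → (s0, bccb, YYYW$)
  read b, top Y: go to s2, push WY → (s2, ccb, WYYYW$)
  read c, top W: go to s0, push ε → (s0, cb, YYYW$)
  read c, top Y: go to s0, push YY → (s0, b, YYYYW$)
  read b, top Y: go to s2, push WY → (s2, ε, WYYYYW$)
All input consumed; state s2 ∈ F.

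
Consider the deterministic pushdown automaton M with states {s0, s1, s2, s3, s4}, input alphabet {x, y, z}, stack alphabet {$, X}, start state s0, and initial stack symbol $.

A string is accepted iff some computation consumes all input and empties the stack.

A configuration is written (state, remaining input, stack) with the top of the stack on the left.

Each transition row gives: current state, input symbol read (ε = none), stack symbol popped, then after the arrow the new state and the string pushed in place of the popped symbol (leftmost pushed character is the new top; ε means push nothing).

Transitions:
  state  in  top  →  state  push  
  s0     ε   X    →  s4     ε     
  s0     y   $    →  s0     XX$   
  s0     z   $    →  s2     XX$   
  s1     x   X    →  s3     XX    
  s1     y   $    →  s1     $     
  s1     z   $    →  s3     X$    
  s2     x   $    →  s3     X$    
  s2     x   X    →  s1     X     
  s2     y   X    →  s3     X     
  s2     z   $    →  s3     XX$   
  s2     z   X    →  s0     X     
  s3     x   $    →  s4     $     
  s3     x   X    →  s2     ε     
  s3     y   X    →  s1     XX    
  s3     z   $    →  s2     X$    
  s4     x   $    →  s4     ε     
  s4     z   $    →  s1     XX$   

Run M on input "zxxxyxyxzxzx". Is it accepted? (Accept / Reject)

Accept

(s0, zxxxyxyxzxzx, $)
  read z, top $: go to s2, push XX$ → (s2, xxxyxyxzxzx, XX$)
  read x, top X: go to s1, push X → (s1, xxyxyxzxzx, XX$)
  read x, top X: go to s3, push XX → (s3, xyxyxzxzx, XXX$)
  read x, top X: go to s2, push ε → (s2, yxyxzxzx, XX$)
  read y, top X: go to s3, push X → (s3, xyxzxzx, XX$)
  read x, top X: go to s2, push ε → (s2, yxzxzx, X$)
  read y, top X: go to s3, push X → (s3, xzxzx, X$)
  read x, top X: go to s2, push ε → (s2, zxzx, $)
  read z, top $: go to s3, push XX$ → (s3, xzx, XX$)
  read x, top X: go to s2, push ε → (s2, zx, X$)
  read z, top X: go to s0, push X → (s0, x, X$)
  ε-move, top X: go to s4, push ε → (s4, x, $)
  read x, top $: go to s4, push ε → (s4, ε, ε)
All input consumed and the stack is empty.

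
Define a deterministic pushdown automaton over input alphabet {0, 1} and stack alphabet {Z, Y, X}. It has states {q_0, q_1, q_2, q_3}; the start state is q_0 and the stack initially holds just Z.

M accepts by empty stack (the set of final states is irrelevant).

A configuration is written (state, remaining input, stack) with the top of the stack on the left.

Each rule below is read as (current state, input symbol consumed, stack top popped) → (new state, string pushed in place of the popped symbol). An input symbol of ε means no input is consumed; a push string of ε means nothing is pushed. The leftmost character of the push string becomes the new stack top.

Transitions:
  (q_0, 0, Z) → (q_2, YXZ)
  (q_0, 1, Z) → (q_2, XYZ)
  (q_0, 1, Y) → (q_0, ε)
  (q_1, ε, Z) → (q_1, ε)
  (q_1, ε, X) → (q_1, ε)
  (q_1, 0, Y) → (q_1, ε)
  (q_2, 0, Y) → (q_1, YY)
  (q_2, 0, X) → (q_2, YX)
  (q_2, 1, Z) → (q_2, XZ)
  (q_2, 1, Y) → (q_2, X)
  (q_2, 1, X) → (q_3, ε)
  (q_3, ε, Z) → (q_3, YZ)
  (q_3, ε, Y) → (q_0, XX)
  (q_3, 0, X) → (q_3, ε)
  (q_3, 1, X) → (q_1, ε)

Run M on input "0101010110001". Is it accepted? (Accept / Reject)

Accept

(q_0, 0101010110001, Z) ⊢ (q_2, 101010110001, YXZ) ⊢ (q_2, 01010110001, XXZ) ⊢ (q_2, 1010110001, YXXZ) ⊢ (q_2, 010110001, XXXZ) ⊢ (q_2, 10110001, YXXXZ) ⊢ (q_2, 0110001, XXXXZ) ⊢ (q_2, 110001, YXXXXZ) ⊢ (q_2, 10001, XXXXXZ) ⊢ (q_3, 0001, XXXXZ) ⊢ (q_3, 001, XXXZ) ⊢ (q_3, 01, XXZ) ⊢ (q_3, 1, XZ) ⊢ (q_1, ε, Z) ⊢ (q_1, ε, ε)
All input consumed and the stack is empty.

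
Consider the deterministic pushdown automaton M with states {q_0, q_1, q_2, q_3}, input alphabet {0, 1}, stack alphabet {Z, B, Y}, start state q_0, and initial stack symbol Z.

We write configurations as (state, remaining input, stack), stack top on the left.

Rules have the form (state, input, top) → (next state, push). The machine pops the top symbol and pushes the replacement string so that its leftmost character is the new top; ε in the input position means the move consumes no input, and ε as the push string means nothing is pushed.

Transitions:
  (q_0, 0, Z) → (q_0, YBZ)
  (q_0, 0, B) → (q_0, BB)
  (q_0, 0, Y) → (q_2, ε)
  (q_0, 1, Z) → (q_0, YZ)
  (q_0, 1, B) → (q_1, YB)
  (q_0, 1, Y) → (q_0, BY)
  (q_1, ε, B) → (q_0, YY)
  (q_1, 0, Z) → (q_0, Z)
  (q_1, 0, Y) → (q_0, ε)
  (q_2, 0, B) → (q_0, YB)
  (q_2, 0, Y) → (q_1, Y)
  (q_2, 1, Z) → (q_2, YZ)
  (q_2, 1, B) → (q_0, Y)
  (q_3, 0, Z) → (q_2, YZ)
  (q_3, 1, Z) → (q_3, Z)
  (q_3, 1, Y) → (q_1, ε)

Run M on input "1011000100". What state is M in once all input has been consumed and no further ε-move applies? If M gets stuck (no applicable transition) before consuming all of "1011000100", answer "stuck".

(q_0, 1011000100, Z)
  read 1, top Z: go to q_0, push YZ → (q_0, 011000100, YZ)
  read 0, top Y: go to q_2, push ε → (q_2, 11000100, Z)
  read 1, top Z: go to q_2, push YZ → (q_2, 1000100, YZ)
No transition for (q_2, 1, top Y); M blocks with input 1000100 remaining.

stuck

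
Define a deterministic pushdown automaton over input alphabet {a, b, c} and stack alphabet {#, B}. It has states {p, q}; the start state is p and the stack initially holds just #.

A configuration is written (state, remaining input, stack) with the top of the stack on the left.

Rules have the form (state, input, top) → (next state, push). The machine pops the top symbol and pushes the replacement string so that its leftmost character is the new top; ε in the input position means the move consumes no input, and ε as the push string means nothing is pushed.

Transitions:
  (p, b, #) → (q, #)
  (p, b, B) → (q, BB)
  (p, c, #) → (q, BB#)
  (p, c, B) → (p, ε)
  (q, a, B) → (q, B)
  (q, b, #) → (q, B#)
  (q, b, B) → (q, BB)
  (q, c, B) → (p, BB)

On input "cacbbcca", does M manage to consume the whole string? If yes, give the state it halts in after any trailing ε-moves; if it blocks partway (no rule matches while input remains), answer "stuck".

(p, cacbbcca, #)
  read c, top #: go to q, push BB# → (q, acbbcca, BB#)
  read a, top B: go to q, push B → (q, cbbcca, BB#)
  read c, top B: go to p, push BB → (p, bbcca, BBB#)
  read b, top B: go to q, push BB → (q, bcca, BBBB#)
  read b, top B: go to q, push BB → (q, cca, BBBBB#)
  read c, top B: go to p, push BB → (p, ca, BBBBBB#)
  read c, top B: go to p, push ε → (p, a, BBBBB#)
No transition for (p, a, top B); M blocks with input a remaining.

stuck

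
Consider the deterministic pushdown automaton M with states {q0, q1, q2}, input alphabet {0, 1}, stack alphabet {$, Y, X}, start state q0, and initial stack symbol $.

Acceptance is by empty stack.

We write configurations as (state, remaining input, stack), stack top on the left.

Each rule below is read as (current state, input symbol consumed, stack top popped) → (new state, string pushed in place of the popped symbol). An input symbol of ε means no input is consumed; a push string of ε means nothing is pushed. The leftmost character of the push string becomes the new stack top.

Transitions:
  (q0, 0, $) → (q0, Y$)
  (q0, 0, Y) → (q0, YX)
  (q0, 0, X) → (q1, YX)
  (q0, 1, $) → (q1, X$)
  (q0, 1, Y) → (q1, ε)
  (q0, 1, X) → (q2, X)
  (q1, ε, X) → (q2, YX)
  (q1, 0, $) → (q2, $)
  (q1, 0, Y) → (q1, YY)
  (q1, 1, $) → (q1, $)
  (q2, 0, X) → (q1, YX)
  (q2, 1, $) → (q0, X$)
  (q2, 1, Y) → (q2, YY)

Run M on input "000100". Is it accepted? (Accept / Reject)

(q0, 000100, $) ⊢ (q0, 00100, Y$) ⊢ (q0, 0100, YX$) ⊢ (q0, 100, YXX$) ⊢ (q1, 00, XX$) ⊢ (q2, 00, YXX$)
No transition applies at (q2, 00, YXX$); input not fully consumed.

Reject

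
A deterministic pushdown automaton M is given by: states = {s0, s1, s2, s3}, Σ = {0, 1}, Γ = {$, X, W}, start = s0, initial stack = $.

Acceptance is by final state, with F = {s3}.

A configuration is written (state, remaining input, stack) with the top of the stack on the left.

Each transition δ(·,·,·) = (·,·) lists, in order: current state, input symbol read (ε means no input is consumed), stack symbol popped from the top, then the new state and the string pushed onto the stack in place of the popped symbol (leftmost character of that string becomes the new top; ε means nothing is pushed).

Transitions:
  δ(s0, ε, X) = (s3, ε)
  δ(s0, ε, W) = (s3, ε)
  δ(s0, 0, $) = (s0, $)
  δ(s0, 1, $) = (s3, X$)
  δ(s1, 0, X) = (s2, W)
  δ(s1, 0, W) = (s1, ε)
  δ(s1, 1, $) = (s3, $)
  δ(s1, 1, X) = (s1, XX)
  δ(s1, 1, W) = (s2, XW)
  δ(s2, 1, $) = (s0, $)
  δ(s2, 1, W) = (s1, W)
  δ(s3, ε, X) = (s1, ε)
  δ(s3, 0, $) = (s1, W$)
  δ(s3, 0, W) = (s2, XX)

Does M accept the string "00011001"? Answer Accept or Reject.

Accept

(s0, 00011001, $) ⊢ (s0, 0011001, $) ⊢ (s0, 011001, $) ⊢ (s0, 11001, $) ⊢ (s3, 1001, X$) ⊢ (s1, 1001, $) ⊢ (s3, 001, $) ⊢ (s1, 01, W$) ⊢ (s1, 1, $) ⊢ (s3, ε, $)
All input consumed; state s3 ∈ F.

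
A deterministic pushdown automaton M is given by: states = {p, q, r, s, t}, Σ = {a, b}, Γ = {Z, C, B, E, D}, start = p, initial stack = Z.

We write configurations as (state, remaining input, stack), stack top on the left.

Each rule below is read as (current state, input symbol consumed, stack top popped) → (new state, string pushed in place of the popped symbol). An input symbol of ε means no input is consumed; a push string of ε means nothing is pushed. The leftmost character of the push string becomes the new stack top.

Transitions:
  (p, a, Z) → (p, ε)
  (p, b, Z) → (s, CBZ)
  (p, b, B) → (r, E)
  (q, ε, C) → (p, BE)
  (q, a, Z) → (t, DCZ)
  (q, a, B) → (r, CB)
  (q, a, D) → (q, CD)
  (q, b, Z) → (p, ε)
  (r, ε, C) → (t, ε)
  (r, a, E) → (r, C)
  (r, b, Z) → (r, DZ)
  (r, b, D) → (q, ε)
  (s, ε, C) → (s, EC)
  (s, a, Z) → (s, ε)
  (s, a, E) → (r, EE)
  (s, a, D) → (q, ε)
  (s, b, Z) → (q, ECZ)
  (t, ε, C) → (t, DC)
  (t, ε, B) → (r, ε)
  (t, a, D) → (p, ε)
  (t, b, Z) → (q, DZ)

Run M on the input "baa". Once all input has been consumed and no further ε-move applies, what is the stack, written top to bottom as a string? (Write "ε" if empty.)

ECBZ

(p, baa, Z) ⊢ (s, aa, CBZ) ⊢ (s, aa, ECBZ) ⊢ (r, a, EECBZ) ⊢ (r, ε, CECBZ) ⊢ (t, ε, ECBZ)
All input consumed in state t with stack ECBZ.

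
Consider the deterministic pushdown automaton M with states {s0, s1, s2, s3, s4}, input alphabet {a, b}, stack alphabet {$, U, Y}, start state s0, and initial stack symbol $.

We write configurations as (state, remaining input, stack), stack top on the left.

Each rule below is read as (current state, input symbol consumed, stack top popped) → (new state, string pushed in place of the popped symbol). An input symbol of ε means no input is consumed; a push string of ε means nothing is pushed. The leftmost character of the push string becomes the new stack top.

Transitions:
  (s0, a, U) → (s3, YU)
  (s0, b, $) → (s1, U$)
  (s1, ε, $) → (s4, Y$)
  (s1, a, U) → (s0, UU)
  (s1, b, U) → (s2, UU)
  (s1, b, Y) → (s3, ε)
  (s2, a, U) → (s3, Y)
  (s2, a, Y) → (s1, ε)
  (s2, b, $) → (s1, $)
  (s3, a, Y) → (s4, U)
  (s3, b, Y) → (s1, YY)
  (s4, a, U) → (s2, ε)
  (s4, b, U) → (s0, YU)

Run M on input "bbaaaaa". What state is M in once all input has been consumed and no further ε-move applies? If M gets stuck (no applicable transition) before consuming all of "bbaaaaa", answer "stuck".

s4

(s0, bbaaaaa, $) ⊢ (s1, baaaaa, U$) ⊢ (s2, aaaaa, UU$) ⊢ (s3, aaaa, YU$) ⊢ (s4, aaa, UU$) ⊢ (s2, aa, U$) ⊢ (s3, a, Y$) ⊢ (s4, ε, U$)
All input consumed; M is in state s4.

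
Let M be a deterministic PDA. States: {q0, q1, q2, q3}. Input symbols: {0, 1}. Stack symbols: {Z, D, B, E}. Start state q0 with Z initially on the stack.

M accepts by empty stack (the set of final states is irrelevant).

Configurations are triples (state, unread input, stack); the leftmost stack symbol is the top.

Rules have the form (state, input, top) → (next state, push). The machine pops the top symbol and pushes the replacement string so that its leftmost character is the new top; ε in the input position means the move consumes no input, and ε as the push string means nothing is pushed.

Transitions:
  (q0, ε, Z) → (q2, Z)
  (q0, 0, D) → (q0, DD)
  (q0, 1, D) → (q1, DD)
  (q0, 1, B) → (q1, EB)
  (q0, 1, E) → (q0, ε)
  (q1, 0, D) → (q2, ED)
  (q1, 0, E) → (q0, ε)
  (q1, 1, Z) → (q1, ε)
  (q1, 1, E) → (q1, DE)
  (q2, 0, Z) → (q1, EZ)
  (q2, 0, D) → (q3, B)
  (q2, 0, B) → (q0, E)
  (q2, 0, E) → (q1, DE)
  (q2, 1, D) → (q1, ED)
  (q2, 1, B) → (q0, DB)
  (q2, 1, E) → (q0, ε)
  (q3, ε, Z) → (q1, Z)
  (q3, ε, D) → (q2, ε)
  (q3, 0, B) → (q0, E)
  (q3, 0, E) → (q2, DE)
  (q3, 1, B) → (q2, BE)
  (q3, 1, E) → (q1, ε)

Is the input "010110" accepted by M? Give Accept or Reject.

(q0, 010110, Z)
  ε-move, top Z: go to q2, push Z → (q2, 010110, Z)
  read 0, top Z: go to q1, push EZ → (q1, 10110, EZ)
  read 1, top E: go to q1, push DE → (q1, 0110, DEZ)
  read 0, top D: go to q2, push ED → (q2, 110, EDEZ)
  read 1, top E: go to q0, push ε → (q0, 10, DEZ)
  read 1, top D: go to q1, push DD → (q1, 0, DDEZ)
  read 0, top D: go to q2, push ED → (q2, ε, EDDEZ)
All input consumed; stack is EDDEZ, not empty, and no further ε-move applies.

Reject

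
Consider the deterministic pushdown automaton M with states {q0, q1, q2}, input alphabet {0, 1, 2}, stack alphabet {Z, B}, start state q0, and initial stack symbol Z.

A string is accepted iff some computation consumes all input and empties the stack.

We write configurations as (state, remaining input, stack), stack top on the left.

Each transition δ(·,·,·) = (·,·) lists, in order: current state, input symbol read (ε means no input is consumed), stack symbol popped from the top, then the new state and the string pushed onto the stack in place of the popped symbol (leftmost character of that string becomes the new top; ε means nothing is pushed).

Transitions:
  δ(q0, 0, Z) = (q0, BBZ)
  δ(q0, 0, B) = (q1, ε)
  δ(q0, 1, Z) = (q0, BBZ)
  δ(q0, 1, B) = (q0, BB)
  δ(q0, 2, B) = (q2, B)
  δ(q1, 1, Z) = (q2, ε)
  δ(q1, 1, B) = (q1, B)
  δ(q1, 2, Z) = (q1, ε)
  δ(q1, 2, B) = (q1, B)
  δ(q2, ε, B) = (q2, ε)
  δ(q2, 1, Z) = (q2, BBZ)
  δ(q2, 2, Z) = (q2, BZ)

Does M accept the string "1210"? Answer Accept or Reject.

(q0, 1210, Z)
  read 1, top Z: go to q0, push BBZ → (q0, 210, BBZ)
  read 2, top B: go to q2, push B → (q2, 10, BBZ)
  ε-move, top B: go to q2, push ε → (q2, 10, BZ)
  ε-move, top B: go to q2, push ε → (q2, 10, Z)
  read 1, top Z: go to q2, push BBZ → (q2, 0, BBZ)
  ε-move, top B: go to q2, push ε → (q2, 0, BZ)
  ε-move, top B: go to q2, push ε → (q2, 0, Z)
No transition applies at (q2, 0, Z); input not fully consumed.

Reject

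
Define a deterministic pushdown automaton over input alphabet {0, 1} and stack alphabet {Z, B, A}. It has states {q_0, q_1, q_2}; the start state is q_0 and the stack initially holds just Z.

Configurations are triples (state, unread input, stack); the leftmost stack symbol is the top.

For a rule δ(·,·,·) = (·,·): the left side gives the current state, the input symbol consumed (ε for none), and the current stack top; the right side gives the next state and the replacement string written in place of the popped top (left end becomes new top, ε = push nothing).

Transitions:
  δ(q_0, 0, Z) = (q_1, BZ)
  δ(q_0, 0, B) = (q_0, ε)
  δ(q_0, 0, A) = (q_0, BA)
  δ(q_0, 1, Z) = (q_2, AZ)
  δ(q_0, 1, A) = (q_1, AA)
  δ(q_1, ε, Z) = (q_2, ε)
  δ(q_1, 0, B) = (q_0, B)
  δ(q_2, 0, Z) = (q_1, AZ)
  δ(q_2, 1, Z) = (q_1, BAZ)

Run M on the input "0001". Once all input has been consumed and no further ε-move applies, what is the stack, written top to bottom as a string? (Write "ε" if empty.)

(q_0, 0001, Z)
  read 0, top Z: go to q_1, push BZ → (q_1, 001, BZ)
  read 0, top B: go to q_0, push B → (q_0, 01, BZ)
  read 0, top B: go to q_0, push ε → (q_0, 1, Z)
  read 1, top Z: go to q_2, push AZ → (q_2, ε, AZ)
All input consumed in state q_2 with stack AZ.

AZ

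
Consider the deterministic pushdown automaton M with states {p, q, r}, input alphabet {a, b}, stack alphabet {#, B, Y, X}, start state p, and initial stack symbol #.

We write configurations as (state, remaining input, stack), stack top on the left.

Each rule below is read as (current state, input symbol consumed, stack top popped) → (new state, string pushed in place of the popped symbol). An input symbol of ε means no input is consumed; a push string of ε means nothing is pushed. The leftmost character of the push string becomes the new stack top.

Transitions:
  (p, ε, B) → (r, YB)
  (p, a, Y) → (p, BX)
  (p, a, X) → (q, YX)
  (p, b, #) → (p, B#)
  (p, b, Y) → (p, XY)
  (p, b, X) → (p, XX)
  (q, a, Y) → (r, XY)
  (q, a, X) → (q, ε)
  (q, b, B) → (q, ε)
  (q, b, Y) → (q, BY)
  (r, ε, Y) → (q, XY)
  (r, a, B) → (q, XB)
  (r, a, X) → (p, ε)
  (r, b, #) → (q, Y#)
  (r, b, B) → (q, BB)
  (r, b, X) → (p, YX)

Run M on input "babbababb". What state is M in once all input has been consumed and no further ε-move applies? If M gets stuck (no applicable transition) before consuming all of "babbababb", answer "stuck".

stuck

(p, babbababb, #)
  read b, top #: go to p, push B# → (p, abbababb, B#)
  ε-move, top B: go to r, push YB → (r, abbababb, YB#)
  ε-move, top Y: go to q, push XY → (q, abbababb, XYB#)
  read a, top X: go to q, push ε → (q, bbababb, YB#)
  read b, top Y: go to q, push BY → (q, bababb, BYB#)
  read b, top B: go to q, push ε → (q, ababb, YB#)
  read a, top Y: go to r, push XY → (r, babb, XYB#)
  read b, top X: go to p, push YX → (p, abb, YXYB#)
  read a, top Y: go to p, push BX → (p, bb, BXXYB#)
  ε-move, top B: go to r, push YB → (r, bb, YBXXYB#)
  ε-move, top Y: go to q, push XY → (q, bb, XYBXXYB#)
No transition for (q, b, top X); M blocks with input bb remaining.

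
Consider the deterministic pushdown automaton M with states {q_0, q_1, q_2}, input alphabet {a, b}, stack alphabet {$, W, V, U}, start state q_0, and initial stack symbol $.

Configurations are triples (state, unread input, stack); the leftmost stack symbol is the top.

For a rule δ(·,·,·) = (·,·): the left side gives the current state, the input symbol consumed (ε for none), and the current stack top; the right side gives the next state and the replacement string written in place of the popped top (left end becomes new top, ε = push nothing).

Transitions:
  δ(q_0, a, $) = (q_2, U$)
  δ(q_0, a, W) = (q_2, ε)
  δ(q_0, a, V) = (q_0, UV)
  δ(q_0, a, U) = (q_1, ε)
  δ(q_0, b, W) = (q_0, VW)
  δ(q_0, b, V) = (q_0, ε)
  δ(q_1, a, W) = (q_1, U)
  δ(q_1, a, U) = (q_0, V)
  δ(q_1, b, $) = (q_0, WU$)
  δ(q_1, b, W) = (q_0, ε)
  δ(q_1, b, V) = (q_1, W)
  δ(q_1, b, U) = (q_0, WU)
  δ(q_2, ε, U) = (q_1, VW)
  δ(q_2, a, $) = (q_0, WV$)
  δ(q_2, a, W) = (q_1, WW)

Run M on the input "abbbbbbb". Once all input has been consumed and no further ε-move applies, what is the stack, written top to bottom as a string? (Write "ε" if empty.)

VW$

(q_0, abbbbbbb, $)
  read a, top $: go to q_2, push U$ → (q_2, bbbbbbb, U$)
  ε-move, top U: go to q_1, push VW → (q_1, bbbbbbb, VW$)
  read b, top V: go to q_1, push W → (q_1, bbbbbb, WW$)
  read b, top W: go to q_0, push ε → (q_0, bbbbb, W$)
  read b, top W: go to q_0, push VW → (q_0, bbbb, VW$)
  read b, top V: go to q_0, push ε → (q_0, bbb, W$)
  read b, top W: go to q_0, push VW → (q_0, bb, VW$)
  read b, top V: go to q_0, push ε → (q_0, b, W$)
  read b, top W: go to q_0, push VW → (q_0, ε, VW$)
All input consumed in state q_0 with stack VW$.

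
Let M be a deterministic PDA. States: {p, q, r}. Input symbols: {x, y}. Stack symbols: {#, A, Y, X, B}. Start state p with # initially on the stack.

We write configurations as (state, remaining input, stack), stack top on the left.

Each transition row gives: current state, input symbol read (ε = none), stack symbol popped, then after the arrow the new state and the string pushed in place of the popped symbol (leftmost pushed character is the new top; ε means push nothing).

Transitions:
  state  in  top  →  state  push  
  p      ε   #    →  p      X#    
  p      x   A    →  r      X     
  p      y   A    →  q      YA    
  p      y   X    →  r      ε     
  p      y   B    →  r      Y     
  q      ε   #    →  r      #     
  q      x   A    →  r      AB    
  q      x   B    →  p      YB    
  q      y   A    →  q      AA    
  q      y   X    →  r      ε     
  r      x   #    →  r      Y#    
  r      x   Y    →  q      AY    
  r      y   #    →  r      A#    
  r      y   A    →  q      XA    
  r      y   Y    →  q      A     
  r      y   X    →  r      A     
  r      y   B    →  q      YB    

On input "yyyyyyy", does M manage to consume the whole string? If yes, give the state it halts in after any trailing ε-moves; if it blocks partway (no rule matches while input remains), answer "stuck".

(p, yyyyyyy, #) ⊢ (p, yyyyyyy, X#) ⊢ (r, yyyyyy, #) ⊢ (r, yyyyy, A#) ⊢ (q, yyyy, XA#) ⊢ (r, yyy, A#) ⊢ (q, yy, XA#) ⊢ (r, y, A#) ⊢ (q, ε, XA#)
All input consumed; M is in state q.

q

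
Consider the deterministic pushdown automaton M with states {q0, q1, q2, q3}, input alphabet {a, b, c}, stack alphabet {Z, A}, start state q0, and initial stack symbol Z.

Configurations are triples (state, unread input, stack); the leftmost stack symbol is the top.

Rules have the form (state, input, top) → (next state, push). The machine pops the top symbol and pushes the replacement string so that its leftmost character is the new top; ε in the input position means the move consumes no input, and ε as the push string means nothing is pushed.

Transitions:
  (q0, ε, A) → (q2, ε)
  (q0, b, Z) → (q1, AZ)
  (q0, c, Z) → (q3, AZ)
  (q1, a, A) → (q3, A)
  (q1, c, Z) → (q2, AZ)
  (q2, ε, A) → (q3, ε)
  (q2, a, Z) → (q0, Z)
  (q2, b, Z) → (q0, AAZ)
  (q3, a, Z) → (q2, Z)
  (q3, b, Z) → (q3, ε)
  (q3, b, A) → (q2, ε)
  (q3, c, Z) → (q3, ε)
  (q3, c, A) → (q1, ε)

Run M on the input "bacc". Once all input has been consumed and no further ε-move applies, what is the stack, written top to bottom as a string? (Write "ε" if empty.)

Z

(q0, bacc, Z) ⊢ (q1, acc, AZ) ⊢ (q3, cc, AZ) ⊢ (q1, c, Z) ⊢ (q2, ε, AZ) ⊢ (q3, ε, Z)
All input consumed in state q3 with stack Z.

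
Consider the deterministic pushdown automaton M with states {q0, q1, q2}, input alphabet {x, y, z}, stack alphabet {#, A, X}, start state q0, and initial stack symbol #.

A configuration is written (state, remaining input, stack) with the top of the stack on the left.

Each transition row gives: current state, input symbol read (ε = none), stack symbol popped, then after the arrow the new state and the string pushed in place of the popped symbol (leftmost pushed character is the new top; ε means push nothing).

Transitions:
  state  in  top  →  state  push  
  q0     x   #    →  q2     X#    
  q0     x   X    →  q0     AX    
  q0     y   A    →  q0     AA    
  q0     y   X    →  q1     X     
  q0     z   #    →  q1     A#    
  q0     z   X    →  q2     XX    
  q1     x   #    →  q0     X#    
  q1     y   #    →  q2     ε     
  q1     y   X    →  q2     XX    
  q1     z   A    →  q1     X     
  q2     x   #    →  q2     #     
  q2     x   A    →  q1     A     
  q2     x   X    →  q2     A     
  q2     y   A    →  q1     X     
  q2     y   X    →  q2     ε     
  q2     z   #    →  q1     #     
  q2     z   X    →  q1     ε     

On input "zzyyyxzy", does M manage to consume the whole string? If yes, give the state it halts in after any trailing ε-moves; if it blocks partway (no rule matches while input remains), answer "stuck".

(q0, zzyyyxzy, #)
  read z, top #: go to q1, push A# → (q1, zyyyxzy, A#)
  read z, top A: go to q1, push X → (q1, yyyxzy, X#)
  read y, top X: go to q2, push XX → (q2, yyxzy, XX#)
  read y, top X: go to q2, push ε → (q2, yxzy, X#)
  read y, top X: go to q2, push ε → (q2, xzy, #)
  read x, top #: go to q2, push # → (q2, zy, #)
  read z, top #: go to q1, push # → (q1, y, #)
  read y, top #: go to q2, push ε → (q2, ε, ε)
All input consumed; M is in state q2.

q2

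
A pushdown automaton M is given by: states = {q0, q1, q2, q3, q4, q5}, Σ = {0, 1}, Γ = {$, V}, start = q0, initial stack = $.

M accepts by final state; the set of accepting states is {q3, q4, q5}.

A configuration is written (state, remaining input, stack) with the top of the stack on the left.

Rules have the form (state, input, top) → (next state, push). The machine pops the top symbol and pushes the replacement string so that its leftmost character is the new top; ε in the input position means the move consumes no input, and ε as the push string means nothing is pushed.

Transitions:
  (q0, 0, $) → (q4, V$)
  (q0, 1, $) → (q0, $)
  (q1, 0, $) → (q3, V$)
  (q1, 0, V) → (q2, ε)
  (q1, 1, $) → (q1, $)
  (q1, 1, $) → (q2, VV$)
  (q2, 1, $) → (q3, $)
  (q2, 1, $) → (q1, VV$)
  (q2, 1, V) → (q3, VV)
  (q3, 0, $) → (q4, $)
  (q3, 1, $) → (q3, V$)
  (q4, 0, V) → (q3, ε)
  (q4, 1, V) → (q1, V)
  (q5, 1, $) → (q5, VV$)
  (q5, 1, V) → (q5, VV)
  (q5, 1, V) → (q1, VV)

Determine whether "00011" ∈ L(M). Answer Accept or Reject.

Reject

No computation consumes all input and reaches a final state.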